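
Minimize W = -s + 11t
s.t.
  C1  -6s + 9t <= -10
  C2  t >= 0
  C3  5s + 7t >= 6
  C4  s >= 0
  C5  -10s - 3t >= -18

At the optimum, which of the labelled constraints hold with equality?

Feasible corners and W = -s + 11t:
  (5/3, 0) → W = -5/3
  (16/9, 2/27) → W = -26/27
  (9/5, 0) → W = -9/5

The minimum is at (9/5, 0). Substituting into each constraint, equality holds for C2 and C5; the remaining constraints have slack.

C2 and C5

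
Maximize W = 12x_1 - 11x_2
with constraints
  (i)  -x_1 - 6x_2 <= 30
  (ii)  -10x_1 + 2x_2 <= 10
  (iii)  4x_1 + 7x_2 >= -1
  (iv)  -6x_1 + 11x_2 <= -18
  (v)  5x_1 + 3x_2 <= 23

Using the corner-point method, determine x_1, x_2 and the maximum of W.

Vertices and W = 12x_1 - 11x_2:
  (115/86, -39/43) → W = 1119/43
  (164/23, -97/23) → W = 3035/23
  (307/73, 48/73) → W = 3156/73

The optimum lies where 4x_1 + 7x_2 = -1 and 5x_1 + 3x_2 = 23.
Solving simultaneously gives x_1 = 164/23, x_2 = -97/23.

x_1 = 164/23, x_2 = -97/23, maximum W = 3035/23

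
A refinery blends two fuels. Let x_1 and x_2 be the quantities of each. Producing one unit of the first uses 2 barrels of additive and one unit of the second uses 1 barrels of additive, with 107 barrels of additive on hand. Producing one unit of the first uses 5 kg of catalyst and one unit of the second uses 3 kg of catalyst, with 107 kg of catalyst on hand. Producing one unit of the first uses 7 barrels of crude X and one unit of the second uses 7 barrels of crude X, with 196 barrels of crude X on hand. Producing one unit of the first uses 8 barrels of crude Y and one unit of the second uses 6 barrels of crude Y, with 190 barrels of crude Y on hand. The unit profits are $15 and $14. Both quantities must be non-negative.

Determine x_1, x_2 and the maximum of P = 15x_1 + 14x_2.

Extreme points and P = 15x_1 + 14x_2:
  (0, 0) → P = 0
  (0, 28) → P = 392
  (107/5, 0) → P = 321
  (12, 47/3) → P = 1198/3
  (11, 17) → P = 403

At the optimal vertex, 7x_1 + 7x_2 = 196 and 8x_1 + 6x_2 = 190.
Solving simultaneously gives x_1 = 11, x_2 = 17.

x_1 = 11, x_2 = 17, maximum P = 403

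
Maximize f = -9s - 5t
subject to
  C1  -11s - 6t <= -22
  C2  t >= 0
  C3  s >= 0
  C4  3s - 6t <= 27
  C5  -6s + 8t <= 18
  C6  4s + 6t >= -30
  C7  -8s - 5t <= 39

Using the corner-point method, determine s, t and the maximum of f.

The feasible region is unbounded (it extends along (4, 3), (2, 1)), but f strictly decreases along every unbounded feasible direction, so there is no improving ray and the maximum is attained at a vertex.

s = 2, t = 0, maximum f = -18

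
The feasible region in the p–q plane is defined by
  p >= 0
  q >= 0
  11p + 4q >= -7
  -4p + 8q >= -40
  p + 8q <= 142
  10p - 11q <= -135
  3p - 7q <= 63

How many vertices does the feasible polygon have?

3

Pairwise boundary intersections that survive every other constraint:
  (0, 71/4)
  (0, 135/11)
  (482/91, 1555/91)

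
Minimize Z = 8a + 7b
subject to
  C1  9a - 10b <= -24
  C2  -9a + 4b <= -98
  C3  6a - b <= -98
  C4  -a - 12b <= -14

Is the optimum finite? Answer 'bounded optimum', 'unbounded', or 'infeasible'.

The boundaries 9a - 10b = -24 and -9a + 4b = -98 meet at (538/27, 61/3), but that point violates 6a - b ≤ -98. Every candidate vertex is excluded by some other constraint, so the feasible region is empty.

infeasible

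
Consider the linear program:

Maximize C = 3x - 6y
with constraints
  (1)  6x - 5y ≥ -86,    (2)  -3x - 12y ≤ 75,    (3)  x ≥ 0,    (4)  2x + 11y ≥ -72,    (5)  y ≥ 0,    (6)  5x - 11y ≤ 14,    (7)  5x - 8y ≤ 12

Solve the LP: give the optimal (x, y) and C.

x = 12/5, y = 0, maximum C = 36/5

Corner points and C = 3x - 6y:
  (0, 86/5) → C = -516/5
  (0, 0) → C = 0
  (12/5, 0) → C = 36/5
The feasible region is unbounded (it extends along (5, 6), (8, 5)), but C strictly decreases along every unbounded feasible direction, so there is no improving ray and the maximum is attained at a vertex.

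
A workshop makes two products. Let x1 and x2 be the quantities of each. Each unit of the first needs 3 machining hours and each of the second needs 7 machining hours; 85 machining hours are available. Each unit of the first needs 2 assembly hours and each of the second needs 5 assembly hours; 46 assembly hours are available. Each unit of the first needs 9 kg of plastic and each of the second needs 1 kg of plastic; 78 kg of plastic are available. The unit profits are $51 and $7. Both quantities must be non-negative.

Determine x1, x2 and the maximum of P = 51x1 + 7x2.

x1 = 8, x2 = 6, maximum P = 450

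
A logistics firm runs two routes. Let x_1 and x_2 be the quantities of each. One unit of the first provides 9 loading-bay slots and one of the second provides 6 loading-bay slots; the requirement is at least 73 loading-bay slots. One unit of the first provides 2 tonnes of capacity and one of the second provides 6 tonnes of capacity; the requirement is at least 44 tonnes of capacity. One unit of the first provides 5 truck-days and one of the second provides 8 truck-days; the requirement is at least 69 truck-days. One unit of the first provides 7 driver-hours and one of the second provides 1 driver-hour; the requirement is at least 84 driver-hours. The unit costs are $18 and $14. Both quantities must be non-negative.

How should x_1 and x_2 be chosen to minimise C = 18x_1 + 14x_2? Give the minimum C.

Vertices and C = 18x_1 + 14x_2:
  (0, 84) → C = 1176
  (22, 0) → C = 396
  (23/2, 7/2) → C = 256
The feasible region is unbounded (it extends along (0, 1), (1, 0)), but C strictly increases along every unbounded feasible direction, so there is no improving ray and the minimum is attained at a vertex.

The binding constraints are 2x_1 + 6x_2 = 44 and 7x_1 + x_2 = 84.
Solving simultaneously gives x_1 = 23/2, x_2 = 7/2.

x_1 = 23/2, x_2 = 7/2, minimum C = 256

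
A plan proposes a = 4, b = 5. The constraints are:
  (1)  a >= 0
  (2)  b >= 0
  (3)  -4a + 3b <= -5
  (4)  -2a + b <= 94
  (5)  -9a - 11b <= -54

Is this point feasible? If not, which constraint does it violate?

Constraint (3): -4a + 3b = -1, which is not ≤ -5. All other constraints are satisfied.

not feasible — violates (3)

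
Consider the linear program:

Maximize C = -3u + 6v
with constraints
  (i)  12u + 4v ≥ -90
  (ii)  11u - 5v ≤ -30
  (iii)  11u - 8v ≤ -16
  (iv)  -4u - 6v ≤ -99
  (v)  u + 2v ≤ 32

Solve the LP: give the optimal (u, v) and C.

Corner points and C = -3u + 6v:
  (315/86, 1209/86) → C = 6309/86
  (100/27, 382/27) → C = 664/9
  (3, 29/2) → C = 78

u = 3, v = 29/2, maximum C = 78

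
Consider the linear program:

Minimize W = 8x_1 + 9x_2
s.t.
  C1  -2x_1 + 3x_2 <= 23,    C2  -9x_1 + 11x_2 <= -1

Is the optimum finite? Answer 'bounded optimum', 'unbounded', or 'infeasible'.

From the feasible point (256/5, 209/5), moving in the direction (-11, -9) keeps every constraint satisfied while W decreases without bound.

unbounded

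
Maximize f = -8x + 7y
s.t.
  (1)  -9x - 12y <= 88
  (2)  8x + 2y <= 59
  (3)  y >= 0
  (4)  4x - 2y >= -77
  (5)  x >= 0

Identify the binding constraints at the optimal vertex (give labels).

(2) and (5)

Corner points and f = -8x + 7y:
  (59/8, 0) → f = -59
  (0, 59/2) → f = 413/2
  (0, 0) → f = 0

The maximum is at (0, 59/2). Substituting into each constraint, equality holds for (2) and (5); the remaining constraints have slack.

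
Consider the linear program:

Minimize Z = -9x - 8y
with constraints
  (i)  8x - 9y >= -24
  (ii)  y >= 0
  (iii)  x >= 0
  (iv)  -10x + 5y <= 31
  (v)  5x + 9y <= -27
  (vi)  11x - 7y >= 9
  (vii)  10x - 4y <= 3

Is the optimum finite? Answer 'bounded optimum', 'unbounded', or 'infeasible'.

The boundaries 11x - 7y = 9 and 10x - 4y = 3 meet at (-15/26, -57/26), but that point violates y ≥ 0. Every candidate vertex is excluded by some other constraint, so the feasible region is empty.

infeasible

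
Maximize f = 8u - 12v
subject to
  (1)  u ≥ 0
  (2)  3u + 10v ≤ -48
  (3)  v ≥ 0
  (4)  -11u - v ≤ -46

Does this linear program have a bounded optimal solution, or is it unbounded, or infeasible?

infeasible

The boundaries u = 0 and -11u - v = -46 meet at (0, 46), but that point violates 3u + 10v ≤ -48. Every candidate vertex is excluded by some other constraint, so the feasible region is empty.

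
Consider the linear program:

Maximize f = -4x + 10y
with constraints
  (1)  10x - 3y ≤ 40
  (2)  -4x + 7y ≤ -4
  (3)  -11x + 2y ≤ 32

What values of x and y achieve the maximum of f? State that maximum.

Extreme points and f = -4x + 10y:
  (134/29, 60/29) → f = 64/29
  (-176/13, -760/13) → f = -6896/13
  (-232/69, -172/69) → f = -264/23

x = 134/29, y = 60/29, maximum f = 64/29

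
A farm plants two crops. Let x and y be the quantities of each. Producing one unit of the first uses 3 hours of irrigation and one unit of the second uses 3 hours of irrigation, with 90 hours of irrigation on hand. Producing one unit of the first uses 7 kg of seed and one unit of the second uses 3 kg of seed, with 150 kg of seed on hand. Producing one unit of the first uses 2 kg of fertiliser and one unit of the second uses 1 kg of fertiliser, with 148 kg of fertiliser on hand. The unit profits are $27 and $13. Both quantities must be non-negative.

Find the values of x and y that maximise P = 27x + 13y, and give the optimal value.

x = 15, y = 15, maximum P = 600

Vertices and P = 27x + 13y:
  (0, 0) → P = 0
  (0, 30) → P = 390
  (150/7, 0) → P = 4050/7
  (15, 15) → P = 600

At the optimal vertex, 3x + 3y = 90 and 7x + 3y = 150.
Solving simultaneously gives x = 15, y = 15.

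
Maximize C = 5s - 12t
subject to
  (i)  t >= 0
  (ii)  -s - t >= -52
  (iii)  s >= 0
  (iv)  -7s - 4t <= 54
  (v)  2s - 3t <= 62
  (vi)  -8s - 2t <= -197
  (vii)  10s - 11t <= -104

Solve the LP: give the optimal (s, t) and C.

s = 653/36, t = 467/18, maximum C = -7943/36

Corner points and C = 5s - 12t:
  (31/2, 73/2) → C = -721/2
  (156/7, 208/7) → C = -1716/7
  (653/36, 467/18) → C = -7943/36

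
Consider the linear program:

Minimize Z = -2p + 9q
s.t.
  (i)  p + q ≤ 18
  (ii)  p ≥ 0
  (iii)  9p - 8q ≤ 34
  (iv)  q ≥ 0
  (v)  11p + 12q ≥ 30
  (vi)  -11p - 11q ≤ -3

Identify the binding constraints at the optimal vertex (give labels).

Vertices and Z = -2p + 9q:
  (0, 18) → Z = 162
  (178/17, 128/17) → Z = 796/17
  (0, 5/2) → Z = 45/2
  (34/9, 0) → Z = -68/9
  (30/11, 0) → Z = -60/11

The minimum is at (34/9, 0). Substituting into each constraint, equality holds for (iii) and (iv); the remaining constraints have slack.

(iii) and (iv)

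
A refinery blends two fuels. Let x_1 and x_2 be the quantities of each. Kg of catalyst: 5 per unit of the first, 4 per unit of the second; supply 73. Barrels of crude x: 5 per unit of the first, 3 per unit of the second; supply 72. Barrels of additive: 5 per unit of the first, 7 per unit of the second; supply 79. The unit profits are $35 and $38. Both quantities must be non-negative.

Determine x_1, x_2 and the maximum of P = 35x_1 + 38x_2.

x_1 = 13, x_2 = 2, maximum P = 531

The binding constraints are 5x_1 + 4x_2 = 73 and 5x_1 + 7x_2 = 79.
Solving simultaneously gives x_1 = 13, x_2 = 2.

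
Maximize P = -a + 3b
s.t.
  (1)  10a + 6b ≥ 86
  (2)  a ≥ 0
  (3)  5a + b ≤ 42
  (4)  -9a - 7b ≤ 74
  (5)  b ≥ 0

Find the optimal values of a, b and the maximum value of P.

a = 0, b = 42, maximum P = 126

Vertices and P = -a + 3b:
  (0, 43/3) → P = 43
  (83/10, 1/2) → P = -34/5
  (0, 42) → P = 126

The optimum lies where a = 0 and 5a + b = 42.
Solving simultaneously gives a = 0, b = 42.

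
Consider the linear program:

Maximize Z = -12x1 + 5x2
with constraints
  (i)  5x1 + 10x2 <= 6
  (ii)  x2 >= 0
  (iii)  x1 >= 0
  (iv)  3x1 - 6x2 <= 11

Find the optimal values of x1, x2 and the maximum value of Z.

Vertices and Z = -12x1 + 5x2:
  (6/5, 0) → Z = -72/5
  (0, 3/5) → Z = 3
  (0, 0) → Z = 0

The optimum lies where 5x1 + 10x2 = 6 and x1 = 0.
Solving simultaneously gives x1 = 0, x2 = 3/5.

x1 = 0, x2 = 3/5, maximum Z = 3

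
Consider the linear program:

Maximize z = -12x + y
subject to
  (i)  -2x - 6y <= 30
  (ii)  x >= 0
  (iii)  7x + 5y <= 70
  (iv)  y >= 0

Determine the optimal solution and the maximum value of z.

x = 0, y = 14, maximum z = 14

Corner points and z = -12x + y:
  (0, 14) → z = 14
  (0, 0) → z = 0
  (10, 0) → z = -120

The optimum lies where x = 0 and 7x + 5y = 70.
Solving simultaneously gives x = 0, y = 14.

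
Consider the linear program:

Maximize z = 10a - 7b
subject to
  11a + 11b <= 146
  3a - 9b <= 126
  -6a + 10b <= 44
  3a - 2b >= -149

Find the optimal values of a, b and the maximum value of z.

a = 225/11, b = -79/11, maximum z = 2803/11

Extreme points and z = 10a - 7b:
  (225/11, -79/11) → z = 2803/11
  (61/11, 85/11) → z = 15/11
  (-69, -37) → z = -431

The optimum lies where 11a + 11b = 146 and 3a - 9b = 126.
Solving simultaneously gives a = 225/11, b = -79/11.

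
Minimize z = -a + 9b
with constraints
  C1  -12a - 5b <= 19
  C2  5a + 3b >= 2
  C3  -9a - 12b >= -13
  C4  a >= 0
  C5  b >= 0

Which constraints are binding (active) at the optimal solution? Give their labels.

C3 and C5

Corner points and z = -a + 9b:
  (0, 2/3) → z = 6
  (2/5, 0) → z = -2/5
  (0, 13/12) → z = 39/4
  (13/9, 0) → z = -13/9

The minimum is at (13/9, 0). Substituting into each constraint, equality holds for C3 and C5; the remaining constraints have slack.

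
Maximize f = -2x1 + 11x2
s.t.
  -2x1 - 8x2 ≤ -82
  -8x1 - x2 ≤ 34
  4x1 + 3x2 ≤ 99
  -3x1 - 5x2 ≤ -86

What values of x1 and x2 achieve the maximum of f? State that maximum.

x1 = -201/20, x2 = 232/5, maximum f = 1061/2

Extreme points and f = -2x1 + 11x2:
  (21, 5) → f = 13
  (139/7, 37/7) → f = 129/7
  (-201/20, 232/5) → f = 1061/2
  (-256/37, 790/37) → f = 9202/37

The optimum lies where -8x1 - x2 = 34 and 4x1 + 3x2 = 99.
Solving simultaneously gives x1 = -201/20, x2 = 232/5.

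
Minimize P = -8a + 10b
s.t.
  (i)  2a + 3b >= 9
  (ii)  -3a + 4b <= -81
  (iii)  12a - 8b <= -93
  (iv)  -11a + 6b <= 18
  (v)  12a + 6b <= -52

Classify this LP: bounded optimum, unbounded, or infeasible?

The boundaries -11a + 6b = 18 and 12a + 6b = -52 meet at (-70/23, -178/69), but that point violates 2a + 3b ≥ 9. Every candidate vertex is excluded by some other constraint, so the feasible region is empty.

infeasible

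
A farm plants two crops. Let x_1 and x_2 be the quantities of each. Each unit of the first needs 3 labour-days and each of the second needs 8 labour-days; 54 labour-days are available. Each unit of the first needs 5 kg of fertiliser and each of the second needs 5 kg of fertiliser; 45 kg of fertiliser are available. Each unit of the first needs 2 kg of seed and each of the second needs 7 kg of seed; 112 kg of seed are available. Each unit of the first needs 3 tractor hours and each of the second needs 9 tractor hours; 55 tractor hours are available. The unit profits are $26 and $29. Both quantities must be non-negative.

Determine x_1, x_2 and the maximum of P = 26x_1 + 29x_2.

Extreme points and P = 26x_1 + 29x_2:
  (0, 0) → P = 0
  (0, 55/9) → P = 1595/9
  (9, 0) → P = 234
  (13/3, 14/3) → P = 248

x_1 = 13/3, x_2 = 14/3, maximum P = 248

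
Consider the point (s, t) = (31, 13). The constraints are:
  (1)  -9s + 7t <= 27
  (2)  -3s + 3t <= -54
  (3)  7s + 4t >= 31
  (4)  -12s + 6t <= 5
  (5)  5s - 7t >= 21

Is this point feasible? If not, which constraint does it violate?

feasible

(1): -188 ≤ 27 ✓
(2): -54 ≤ -54 ✓
(3): 269 ≥ 31 ✓
(4): -294 ≤ 5 ✓
(5): 64 ≥ 21 ✓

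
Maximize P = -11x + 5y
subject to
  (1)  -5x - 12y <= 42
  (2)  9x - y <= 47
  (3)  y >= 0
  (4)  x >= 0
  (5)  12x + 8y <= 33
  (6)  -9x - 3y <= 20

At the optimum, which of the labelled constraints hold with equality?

Feasible corners and P = -11x + 5y:
  (0, 0) → P = 0
  (11/4, 0) → P = -121/4
  (0, 33/8) → P = 165/8

The maximum is at (0, 33/8). Substituting into each constraint, equality holds for (4) and (5); the remaining constraints have slack.

(4) and (5)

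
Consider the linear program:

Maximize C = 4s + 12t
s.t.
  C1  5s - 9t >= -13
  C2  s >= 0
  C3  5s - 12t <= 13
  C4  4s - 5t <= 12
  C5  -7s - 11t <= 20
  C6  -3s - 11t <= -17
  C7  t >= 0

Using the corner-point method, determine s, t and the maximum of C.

s = 173/11, t = 112/11, maximum C = 2036/11

Feasible corners and C = 4s + 12t:
  (173/11, 112/11) → C = 2036/11
  (5/41, 62/41) → C = 764/41
  (217/59, 32/59) → C = 1252/59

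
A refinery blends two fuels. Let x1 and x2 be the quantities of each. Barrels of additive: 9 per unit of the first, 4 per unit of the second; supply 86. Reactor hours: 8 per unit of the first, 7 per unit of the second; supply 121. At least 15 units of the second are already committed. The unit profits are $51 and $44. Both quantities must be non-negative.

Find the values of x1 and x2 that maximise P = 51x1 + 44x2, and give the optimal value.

Corner points and P = 51x1 + 44x2:
  (0, 121/7) → P = 5324/7
  (0, 15) → P = 660
  (2, 15) → P = 762

x1 = 2, x2 = 15, maximum P = 762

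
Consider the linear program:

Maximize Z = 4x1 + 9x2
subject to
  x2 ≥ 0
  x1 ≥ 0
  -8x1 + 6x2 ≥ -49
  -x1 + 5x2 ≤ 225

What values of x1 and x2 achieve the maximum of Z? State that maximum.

x1 = 1595/34, x2 = 1849/34, maximum Z = 23021/34

Extreme points and Z = 4x1 + 9x2:
  (0, 0) → Z = 0
  (49/8, 0) → Z = 49/2
  (0, 45) → Z = 405
  (1595/34, 1849/34) → Z = 23021/34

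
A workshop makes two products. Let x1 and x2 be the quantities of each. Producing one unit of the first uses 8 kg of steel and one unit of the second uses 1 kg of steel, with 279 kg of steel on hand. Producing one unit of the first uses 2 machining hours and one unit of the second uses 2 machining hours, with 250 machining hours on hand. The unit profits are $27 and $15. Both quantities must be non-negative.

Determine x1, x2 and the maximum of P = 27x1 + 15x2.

Vertices and P = 27x1 + 15x2:
  (0, 0) → P = 0
  (0, 125) → P = 1875
  (279/8, 0) → P = 7533/8
  (22, 103) → P = 2139

At the optimal vertex, 8x1 + x2 = 279 and 2x1 + 2x2 = 250.
Solving simultaneously gives x1 = 22, x2 = 103.

x1 = 22, x2 = 103, maximum P = 2139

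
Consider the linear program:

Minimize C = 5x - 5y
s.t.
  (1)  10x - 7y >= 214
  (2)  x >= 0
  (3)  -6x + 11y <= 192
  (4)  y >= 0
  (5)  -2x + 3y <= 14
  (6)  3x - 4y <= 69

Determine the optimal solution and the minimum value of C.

Vertices and C = 5x - 5y:
  (107/5, 0) → C = 107
  (185/4, 71/2) → C = 215/4
  (211/2, 75) → C = 305/2
  (509/3, 110) → C = 895/3
  (23, 0) → C = 115

x = 185/4, y = 71/2, minimum C = 215/4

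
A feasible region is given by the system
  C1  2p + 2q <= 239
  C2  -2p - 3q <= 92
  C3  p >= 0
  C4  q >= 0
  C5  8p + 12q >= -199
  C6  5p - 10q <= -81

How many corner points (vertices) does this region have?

The feasible vertices (each the meet of two boundaries and inside every other half-plane) are:
  (0, 239/2)
  (1114/15, 1357/30)
  (0, 81/10)

3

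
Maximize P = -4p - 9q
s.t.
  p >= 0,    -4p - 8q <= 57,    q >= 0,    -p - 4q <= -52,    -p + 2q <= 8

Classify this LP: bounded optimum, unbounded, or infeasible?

bounded optimum

Corner points and P = -4p - 9q:
  (52, 0) → P = -208
  (12, 10) → P = -138
The feasible region has finitely many vertices and no improving ray; the maximum is -138 at (12, 10).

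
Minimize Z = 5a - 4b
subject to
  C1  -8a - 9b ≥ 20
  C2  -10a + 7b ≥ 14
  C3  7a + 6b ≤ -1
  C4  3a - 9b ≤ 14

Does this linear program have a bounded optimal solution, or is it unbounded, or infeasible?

From the feasible point (-133/73, -44/73), moving in the direction (-9, -3) keeps every constraint satisfied while Z decreases without bound.

unbounded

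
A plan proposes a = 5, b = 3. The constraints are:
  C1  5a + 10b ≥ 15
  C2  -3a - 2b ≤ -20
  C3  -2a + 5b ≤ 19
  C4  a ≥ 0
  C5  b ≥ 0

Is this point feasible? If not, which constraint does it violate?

C1: 55 ≥ 15 ✓
C2: -21 ≤ -20 ✓
C3: 5 ≤ 19 ✓
C4: 5 ≥ 0 ✓
C5: 3 ≥ 0 ✓

feasible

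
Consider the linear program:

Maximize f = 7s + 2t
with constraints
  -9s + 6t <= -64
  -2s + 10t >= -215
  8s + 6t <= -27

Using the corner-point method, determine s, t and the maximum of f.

Corner points and f = 7s + 2t:
  (-25/3, -139/6) → f = -314/3
  (37/17, -755/102) → f = 22/51
  (255/23, -887/46) → f = 898/23

s = 255/23, t = -887/46, maximum f = 898/23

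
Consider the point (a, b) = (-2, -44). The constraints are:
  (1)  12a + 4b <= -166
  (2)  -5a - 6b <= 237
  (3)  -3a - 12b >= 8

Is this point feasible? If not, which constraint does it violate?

not feasible — violates (2)

Constraint (2): -5a - 6b = 274, which is not ≤ 237. All other constraints are satisfied.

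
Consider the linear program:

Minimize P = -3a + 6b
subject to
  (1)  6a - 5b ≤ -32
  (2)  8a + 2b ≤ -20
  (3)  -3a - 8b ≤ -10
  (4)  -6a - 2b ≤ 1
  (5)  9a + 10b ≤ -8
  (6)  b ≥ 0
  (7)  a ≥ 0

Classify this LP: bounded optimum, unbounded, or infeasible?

infeasible

The boundaries b = 0 and a = 0 meet at (0, 0), but that point violates 6a - 5b ≤ -32. Every candidate vertex is excluded by some other constraint, so the feasible region is empty.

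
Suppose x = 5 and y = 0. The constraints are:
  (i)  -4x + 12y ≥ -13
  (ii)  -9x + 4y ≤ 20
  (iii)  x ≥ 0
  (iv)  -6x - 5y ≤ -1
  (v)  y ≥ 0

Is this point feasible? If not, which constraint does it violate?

not feasible — violates (i)

Constraint (i): -4x + 12y = -20, which is not ≥ -13. All other constraints are satisfied.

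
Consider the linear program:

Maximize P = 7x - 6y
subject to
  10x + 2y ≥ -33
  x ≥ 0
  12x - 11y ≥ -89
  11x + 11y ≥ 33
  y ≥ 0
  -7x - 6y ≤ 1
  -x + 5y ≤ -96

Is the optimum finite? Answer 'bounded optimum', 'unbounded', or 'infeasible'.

unbounded

From the feasible point (96, 0), moving in the direction (5, 1) keeps every constraint satisfied while P increases without bound.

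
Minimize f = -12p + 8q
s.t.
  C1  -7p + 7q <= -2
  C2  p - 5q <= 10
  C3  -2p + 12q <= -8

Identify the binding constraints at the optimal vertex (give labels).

C2 and C3

Feasible corners and f = -12p + 8q:
  (-15/7, -17/7) → f = 44/7
  (-16/35, -26/35) → f = -16/35
  (40, 6) → f = -432

The minimum is at (40, 6). Substituting into each constraint, equality holds for C2 and C3; the remaining constraints have slack.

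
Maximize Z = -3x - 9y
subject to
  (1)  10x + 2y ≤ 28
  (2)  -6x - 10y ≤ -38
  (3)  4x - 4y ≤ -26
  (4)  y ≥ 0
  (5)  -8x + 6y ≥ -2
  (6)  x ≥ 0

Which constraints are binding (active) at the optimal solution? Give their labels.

(3) and (6)

Corner points and Z = -3x - 9y:
  (5/4, 31/4) → Z = -147/2
  (0, 14) → Z = -126
  (0, 13/2) → Z = -117/2

The maximum is at (0, 13/2). Substituting into each constraint, equality holds for (3) and (6); the remaining constraints have slack.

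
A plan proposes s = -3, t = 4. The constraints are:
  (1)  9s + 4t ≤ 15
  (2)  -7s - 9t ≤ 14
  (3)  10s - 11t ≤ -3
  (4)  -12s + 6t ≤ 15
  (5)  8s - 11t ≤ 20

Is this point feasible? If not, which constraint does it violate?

not feasible — violates (4)

Constraint (4): -12s + 6t = 60, which is not ≤ 15. All other constraints are satisfied.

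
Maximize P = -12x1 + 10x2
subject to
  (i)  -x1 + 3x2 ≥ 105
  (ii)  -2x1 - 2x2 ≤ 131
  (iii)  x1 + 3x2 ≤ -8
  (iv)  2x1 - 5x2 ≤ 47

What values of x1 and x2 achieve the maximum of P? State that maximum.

x1 = -377/4, x2 = 115/4, maximum P = 2837/2

Corner points and P = -12x1 + 10x2:
  (-603/8, 79/8) → P = 4013/4
  (-113/2, 97/6) → P = 2519/3
  (-377/4, 115/4) → P = 2837/2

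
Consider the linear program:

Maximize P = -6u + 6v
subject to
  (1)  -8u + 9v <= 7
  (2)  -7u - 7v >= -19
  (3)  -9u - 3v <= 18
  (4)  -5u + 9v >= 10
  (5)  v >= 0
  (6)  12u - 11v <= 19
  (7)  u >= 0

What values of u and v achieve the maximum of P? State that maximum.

u = 1, v = 5/3, maximum P = 4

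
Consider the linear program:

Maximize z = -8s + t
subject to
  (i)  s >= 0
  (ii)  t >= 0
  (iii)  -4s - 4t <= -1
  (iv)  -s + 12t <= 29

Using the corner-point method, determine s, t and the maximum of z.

The feasible region is unbounded (it extends along (12, 1), (1, 0)), but z strictly decreases along every unbounded feasible direction, so there is no improving ray and the maximum is attained at a vertex.

The binding constraints are s = 0 and -s + 12t = 29.
Solving simultaneously gives s = 0, t = 29/12.

s = 0, t = 29/12, maximum z = 29/12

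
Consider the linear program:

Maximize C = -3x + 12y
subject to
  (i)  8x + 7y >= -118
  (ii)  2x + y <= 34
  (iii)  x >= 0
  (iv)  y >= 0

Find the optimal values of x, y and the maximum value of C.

Vertices and C = -3x + 12y:
  (0, 34) → C = 408
  (17, 0) → C = -51
  (0, 0) → C = 0

The optimum lies where 2x + y = 34 and x = 0.
Solving simultaneously gives x = 0, y = 34.

x = 0, y = 34, maximum C = 408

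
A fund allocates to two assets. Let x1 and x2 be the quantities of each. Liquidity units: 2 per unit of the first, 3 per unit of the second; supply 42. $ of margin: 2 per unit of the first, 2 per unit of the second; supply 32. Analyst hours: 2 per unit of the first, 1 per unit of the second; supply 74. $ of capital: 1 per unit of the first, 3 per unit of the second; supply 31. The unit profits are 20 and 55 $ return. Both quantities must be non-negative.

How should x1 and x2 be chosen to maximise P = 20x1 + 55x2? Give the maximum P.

At the optimal vertex, 2x1 + 2x2 = 32 and x1 + 3x2 = 31.
Solving simultaneously gives x1 = 17/2, x2 = 15/2.

x1 = 17/2, x2 = 15/2, maximum P = 1165/2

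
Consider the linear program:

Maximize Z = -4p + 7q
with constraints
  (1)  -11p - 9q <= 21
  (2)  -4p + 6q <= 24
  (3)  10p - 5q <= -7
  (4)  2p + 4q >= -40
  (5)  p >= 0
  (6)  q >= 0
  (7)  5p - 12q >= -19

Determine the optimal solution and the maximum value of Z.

p = 0, q = 19/12, maximum Z = 133/12

Extreme points and Z = -4p + 7q:
  (0, 7/5) → Z = 49/5
  (11/95, 31/19) → Z = 1041/95
  (0, 19/12) → Z = 133/12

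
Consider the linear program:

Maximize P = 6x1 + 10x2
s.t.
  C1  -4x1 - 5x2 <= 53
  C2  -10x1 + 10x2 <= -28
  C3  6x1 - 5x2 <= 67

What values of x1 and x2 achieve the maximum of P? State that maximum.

x1 = 53, x2 = 251/5, maximum P = 820

Extreme points and P = 6x1 + 10x2:
  (-13/3, -107/15) → P = -292/3
  (7/5, -293/25) → P = -544/5
  (53, 251/5) → P = 820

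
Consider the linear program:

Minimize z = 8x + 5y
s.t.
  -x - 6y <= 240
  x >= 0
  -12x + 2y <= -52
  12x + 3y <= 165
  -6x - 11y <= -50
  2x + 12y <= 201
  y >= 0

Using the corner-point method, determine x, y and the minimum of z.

x = 14/3, y = 2, minimum z = 142/3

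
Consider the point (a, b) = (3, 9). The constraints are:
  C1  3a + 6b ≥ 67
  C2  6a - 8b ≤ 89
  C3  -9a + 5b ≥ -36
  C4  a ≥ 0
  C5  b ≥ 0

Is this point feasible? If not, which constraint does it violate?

Constraint C1: 3a + 6b = 63, which is not ≥ 67. All other constraints are satisfied.

not feasible — violates C1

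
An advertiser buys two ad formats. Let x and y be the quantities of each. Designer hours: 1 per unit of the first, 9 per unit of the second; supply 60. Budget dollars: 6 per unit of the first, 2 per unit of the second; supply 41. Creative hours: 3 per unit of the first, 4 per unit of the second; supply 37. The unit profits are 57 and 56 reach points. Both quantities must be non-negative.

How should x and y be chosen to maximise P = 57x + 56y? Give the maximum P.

Vertices and P = 57x + 56y:
  (0, 0) → P = 0
  (0, 20/3) → P = 1120/3
  (41/6, 0) → P = 779/2
  (93/23, 143/23) → P = 13309/23
  (5, 11/2) → P = 593

x = 5, y = 11/2, maximum P = 593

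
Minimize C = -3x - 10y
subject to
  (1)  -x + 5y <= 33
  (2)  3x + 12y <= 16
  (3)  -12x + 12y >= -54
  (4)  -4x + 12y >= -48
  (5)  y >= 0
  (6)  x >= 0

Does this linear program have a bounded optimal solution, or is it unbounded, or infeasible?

bounded optimum

Corner points and C = -3x - 10y:
  (14/3, 1/6) → C = -47/3
  (0, 4/3) → C = -40/3
  (9/2, 0) → C = -27/2
  (0, 0) → C = 0
The feasible region has finitely many vertices and no improving ray; the minimum is -47/3 at (14/3, 1/6).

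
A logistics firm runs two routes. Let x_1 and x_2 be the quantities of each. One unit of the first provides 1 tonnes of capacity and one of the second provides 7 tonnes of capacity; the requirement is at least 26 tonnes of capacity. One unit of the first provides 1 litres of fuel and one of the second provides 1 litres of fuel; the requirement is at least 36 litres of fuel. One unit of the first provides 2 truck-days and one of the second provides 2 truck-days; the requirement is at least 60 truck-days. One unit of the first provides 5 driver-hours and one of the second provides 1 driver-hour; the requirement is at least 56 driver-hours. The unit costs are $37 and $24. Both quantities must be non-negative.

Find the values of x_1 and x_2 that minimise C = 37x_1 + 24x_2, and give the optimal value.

x_1 = 5, x_2 = 31, minimum C = 929

Extreme points and C = 37x_1 + 24x_2:
  (0, 56) → C = 1344
  (36, 0) → C = 1332
  (5, 31) → C = 929
The feasible region is unbounded (it extends along (0, 1), (1, 0)), but C strictly increases along every unbounded feasible direction, so there is no improving ray and the minimum is attained at a vertex.

At the optimal vertex, x_1 + x_2 = 36 and 5x_1 + x_2 = 56.
Solving simultaneously gives x_1 = 5, x_2 = 31.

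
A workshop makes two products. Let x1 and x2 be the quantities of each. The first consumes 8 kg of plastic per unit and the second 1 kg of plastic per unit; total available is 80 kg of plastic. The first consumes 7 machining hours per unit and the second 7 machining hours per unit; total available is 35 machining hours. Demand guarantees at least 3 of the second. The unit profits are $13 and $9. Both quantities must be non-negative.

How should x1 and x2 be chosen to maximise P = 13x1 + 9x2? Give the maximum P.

x1 = 2, x2 = 3, maximum P = 53

Feasible corners and P = 13x1 + 9x2:
  (0, 5) → P = 45
  (0, 3) → P = 27
  (2, 3) → P = 53

The optimum lies where 7x1 + 7x2 = 35 and x2 = 3.
Solving simultaneously gives x1 = 2, x2 = 3.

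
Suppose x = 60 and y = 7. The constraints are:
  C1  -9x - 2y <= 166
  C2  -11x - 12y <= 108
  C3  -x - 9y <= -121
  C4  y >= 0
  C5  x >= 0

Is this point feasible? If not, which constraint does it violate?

C1: -554 ≤ 166 ✓
C2: -744 ≤ 108 ✓
C3: -123 ≤ -121 ✓
C4: 7 ≥ 0 ✓
C5: 60 ≥ 0 ✓

feasible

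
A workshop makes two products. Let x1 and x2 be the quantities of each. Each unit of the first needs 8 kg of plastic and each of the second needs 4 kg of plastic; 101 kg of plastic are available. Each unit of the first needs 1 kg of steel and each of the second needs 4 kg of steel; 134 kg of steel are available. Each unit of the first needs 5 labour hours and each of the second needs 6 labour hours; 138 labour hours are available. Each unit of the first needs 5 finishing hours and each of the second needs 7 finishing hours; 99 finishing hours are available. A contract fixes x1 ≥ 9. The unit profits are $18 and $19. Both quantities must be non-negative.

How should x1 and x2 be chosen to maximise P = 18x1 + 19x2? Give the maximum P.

The optimum lies where 8x1 + 4x2 = 101 and x1 = 9.
Solving simultaneously gives x1 = 9, x2 = 29/4.

x1 = 9, x2 = 29/4, maximum P = 1199/4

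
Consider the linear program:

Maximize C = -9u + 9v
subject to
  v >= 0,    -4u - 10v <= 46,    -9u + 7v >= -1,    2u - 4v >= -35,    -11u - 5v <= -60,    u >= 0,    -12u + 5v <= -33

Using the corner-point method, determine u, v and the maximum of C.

Feasible corners and C = -9u + 9v:
  (249/22, 317/22) → C = 306/11
  (226/39, 95/13) → C = 177/13
  (307/38, 243/19) → C = 1611/38

At the optimal vertex, 2u - 4v = -35 and -12u + 5v = -33.
Solving simultaneously gives u = 307/38, v = 243/19.

u = 307/38, v = 243/19, maximum C = 1611/38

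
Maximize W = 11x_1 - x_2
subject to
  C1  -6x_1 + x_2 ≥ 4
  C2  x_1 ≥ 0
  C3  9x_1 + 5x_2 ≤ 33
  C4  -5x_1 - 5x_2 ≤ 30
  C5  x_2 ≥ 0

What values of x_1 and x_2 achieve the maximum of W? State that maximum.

Corner points and W = 11x_1 - x_2:
  (0, 4) → W = -4
  (1/3, 6) → W = -7/3
  (0, 33/5) → W = -33/5

x_1 = 1/3, x_2 = 6, maximum W = -7/3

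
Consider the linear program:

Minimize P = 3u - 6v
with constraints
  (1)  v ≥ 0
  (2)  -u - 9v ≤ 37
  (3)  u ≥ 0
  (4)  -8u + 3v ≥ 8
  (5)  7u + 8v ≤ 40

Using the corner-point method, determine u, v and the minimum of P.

u = 0, v = 5, minimum P = -30

Extreme points and P = 3u - 6v:
  (0, 8/3) → P = -16
  (0, 5) → P = -30
  (56/85, 376/85) → P = -2088/85

The binding constraints are u = 0 and 7u + 8v = 40.
Solving simultaneously gives u = 0, v = 5.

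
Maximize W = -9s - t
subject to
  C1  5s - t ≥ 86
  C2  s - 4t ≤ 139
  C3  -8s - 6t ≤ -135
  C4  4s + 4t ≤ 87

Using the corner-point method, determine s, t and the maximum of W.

s = 651/38, t = -13/38, maximum W = -2923/19

Feasible corners and W = -9s - t:
  (651/38, -13/38) → W = -2923/19
  (431/24, 91/24) → W = -1985/12
  (687/19, -977/38) → W = -11389/38
  (226/5, -469/20) → W = -7667/20

The binding constraints are 5s - t = 86 and -8s - 6t = -135.
Solving simultaneously gives s = 651/38, t = -13/38.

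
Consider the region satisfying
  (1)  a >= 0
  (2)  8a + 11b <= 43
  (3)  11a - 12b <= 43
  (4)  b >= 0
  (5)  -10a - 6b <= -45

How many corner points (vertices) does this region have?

3

Intersecting each pair of boundary lines and keeping only the points that satisfy every inequality leaves:
  (989/217, 129/217)
  (237/62, 35/31)
  (133/31, 65/186)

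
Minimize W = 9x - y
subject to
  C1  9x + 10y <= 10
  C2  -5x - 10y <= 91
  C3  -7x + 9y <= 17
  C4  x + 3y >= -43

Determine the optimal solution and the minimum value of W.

Extreme points and W = 9x - y:
  (101/4, -869/40) → W = 9959/40
  (-80/151, 223/151) → W = -943/151
  (-43/5, -24/5) → W = -363/5

x = -43/5, y = -24/5, minimum W = -363/5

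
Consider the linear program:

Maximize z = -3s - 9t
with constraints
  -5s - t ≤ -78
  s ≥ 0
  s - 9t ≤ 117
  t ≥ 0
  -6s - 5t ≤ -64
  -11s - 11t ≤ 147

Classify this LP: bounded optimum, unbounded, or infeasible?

bounded optimum

Feasible corners and z = -3s - 9t:
  (0, 78) → z = -702
  (78/5, 0) → z = -234/5
  (117, 0) → z = -351
The feasible region has finitely many vertices and no improving ray; the maximum is -234/5 at (78/5, 0).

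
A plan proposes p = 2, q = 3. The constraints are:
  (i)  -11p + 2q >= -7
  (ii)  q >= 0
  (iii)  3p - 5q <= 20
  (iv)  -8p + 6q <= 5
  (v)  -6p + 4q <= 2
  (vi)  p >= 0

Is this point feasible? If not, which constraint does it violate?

not feasible — violates (i)

Constraint (i): -11p + 2q = -16, which is not ≥ -7. All other constraints are satisfied.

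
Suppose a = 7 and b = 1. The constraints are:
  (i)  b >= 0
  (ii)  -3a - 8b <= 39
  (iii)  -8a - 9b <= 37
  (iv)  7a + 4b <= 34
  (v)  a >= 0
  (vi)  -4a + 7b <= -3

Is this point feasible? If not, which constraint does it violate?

Constraint (iv): 7a + 4b = 53, which is not ≤ 34. All other constraints are satisfied.

not feasible — violates (iv)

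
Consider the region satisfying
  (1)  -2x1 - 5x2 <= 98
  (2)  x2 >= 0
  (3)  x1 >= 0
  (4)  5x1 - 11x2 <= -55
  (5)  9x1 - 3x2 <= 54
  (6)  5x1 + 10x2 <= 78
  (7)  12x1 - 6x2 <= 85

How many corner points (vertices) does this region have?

The feasible vertices (each the meet of two boundaries and inside every other half-plane) are:
  (0, 5)
  (0, 39/5)
  (44/15, 19/3)

3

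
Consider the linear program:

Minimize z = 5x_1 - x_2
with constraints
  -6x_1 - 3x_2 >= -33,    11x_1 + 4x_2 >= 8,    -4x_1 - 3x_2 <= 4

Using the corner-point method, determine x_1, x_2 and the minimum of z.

x_1 = -12, x_2 = 35, minimum z = -95

Corner points and z = 5x_1 - x_2:
  (-12, 35) → z = -95
  (37/2, -26) → z = 237/2
  (40/17, -76/17) → z = 276/17

The binding constraints are -6x_1 - 3x_2 = -33 and 11x_1 + 4x_2 = 8.
Solving simultaneously gives x_1 = -12, x_2 = 35.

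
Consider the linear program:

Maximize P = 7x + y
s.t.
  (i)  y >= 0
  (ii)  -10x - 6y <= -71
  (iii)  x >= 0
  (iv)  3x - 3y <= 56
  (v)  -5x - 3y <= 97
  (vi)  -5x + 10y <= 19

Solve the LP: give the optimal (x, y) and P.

x = 617/15, y = 337/15, maximum P = 1552/5

The binding constraints are 3x - 3y = 56 and -5x + 10y = 19.
Solving simultaneously gives x = 617/15, y = 337/15.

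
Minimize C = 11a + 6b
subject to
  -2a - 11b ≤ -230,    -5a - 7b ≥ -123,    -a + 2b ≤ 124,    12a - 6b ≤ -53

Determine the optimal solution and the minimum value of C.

a = -904/15, b = 478/15, minimum C = -7076/15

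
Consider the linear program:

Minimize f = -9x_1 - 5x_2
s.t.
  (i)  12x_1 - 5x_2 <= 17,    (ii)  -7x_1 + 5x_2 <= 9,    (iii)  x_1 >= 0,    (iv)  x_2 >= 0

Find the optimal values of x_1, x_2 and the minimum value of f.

Extreme points and f = -9x_1 - 5x_2:
  (26/5, 227/25) → f = -461/5
  (17/12, 0) → f = -51/4
  (0, 9/5) → f = -9
  (0, 0) → f = 0

x_1 = 26/5, x_2 = 227/25, minimum f = -461/5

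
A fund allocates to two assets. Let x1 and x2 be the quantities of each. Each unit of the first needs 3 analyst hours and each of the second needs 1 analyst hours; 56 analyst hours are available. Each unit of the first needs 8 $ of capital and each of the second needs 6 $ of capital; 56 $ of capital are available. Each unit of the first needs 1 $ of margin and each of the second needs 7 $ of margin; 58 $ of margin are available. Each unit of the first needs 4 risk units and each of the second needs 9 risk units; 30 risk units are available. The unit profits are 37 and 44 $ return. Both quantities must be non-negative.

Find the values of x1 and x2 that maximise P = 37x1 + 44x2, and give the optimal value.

Corner points and P = 37x1 + 44x2:
  (0, 0) → P = 0
  (0, 10/3) → P = 440/3
  (7, 0) → P = 259
  (27/4, 1/3) → P = 3173/12

The binding constraints are 8x1 + 6x2 = 56 and 4x1 + 9x2 = 30.
Solving simultaneously gives x1 = 27/4, x2 = 1/3.

x1 = 27/4, x2 = 1/3, maximum P = 3173/12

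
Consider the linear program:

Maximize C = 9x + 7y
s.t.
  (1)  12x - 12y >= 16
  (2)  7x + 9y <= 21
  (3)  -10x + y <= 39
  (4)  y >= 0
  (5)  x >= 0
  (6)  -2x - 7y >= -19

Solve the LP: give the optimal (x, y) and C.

x = 3, y = 0, maximum C = 27

Extreme points and C = 9x + 7y:
  (33/16, 35/48) → C = 71/3
  (4/3, 0) → C = 12
  (3, 0) → C = 27

The binding constraints are 7x + 9y = 21 and y = 0.
Solving simultaneously gives x = 3, y = 0.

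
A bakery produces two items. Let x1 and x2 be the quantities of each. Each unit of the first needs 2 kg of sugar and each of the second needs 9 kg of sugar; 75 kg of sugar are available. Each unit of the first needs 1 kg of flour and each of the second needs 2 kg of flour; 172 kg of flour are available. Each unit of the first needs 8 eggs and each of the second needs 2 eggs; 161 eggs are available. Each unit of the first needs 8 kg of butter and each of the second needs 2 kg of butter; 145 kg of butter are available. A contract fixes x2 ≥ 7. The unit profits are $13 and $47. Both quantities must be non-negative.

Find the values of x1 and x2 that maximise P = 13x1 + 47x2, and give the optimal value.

x1 = 6, x2 = 7, maximum P = 407

Vertices and P = 13x1 + 47x2:
  (0, 25/3) → P = 1175/3
  (0, 7) → P = 329
  (6, 7) → P = 407

At the optimal vertex, 2x1 + 9x2 = 75 and x2 = 7.
Solving simultaneously gives x1 = 6, x2 = 7.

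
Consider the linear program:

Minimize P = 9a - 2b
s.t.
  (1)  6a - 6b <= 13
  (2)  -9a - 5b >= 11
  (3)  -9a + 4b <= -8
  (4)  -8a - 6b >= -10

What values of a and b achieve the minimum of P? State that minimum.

Corner points and P = 9a - 2b:
  (-1/84, -61/28) → P = 17/4
  (-2/15, -23/10) → P = 17/5
  (-4/81, -19/9) → P = 34/9

The optimum lies where 6a - 6b = 13 and -9a + 4b = -8.
Solving simultaneously gives a = -2/15, b = -23/10.

a = -2/15, b = -23/10, minimum P = 17/5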